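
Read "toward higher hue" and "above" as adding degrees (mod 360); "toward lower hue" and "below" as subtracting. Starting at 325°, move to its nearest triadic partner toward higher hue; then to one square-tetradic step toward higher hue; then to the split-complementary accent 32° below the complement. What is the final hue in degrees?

323°

325 + 120 = 445 → 445 − 360 = 85°   (triadic ↑)
85 + 90 = 175°   (square ↑)
175 + 148 = 323°   (split-comp 32° ↓)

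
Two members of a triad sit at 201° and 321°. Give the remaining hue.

A triad spaces three hues 120° apart.
The full set is {81°, 201°, 321°}.

81°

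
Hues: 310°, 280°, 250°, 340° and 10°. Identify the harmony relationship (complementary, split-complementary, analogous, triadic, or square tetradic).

Sort the hues: 10°, 250°, 280°, 310°, 340°.
Successive gaps around the wheel: 240°, 30°, 30°, 30°, 30°.
A run of hues at equal small steps (30°) with one large closing gap is an analogous group.

analogous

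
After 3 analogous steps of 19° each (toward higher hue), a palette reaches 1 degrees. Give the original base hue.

304°

3 steps of 19° (toward higher hue) give a net shift of +57°.
Start = end − shift: 1 − 57 = -56 → -56 + 360 = 304°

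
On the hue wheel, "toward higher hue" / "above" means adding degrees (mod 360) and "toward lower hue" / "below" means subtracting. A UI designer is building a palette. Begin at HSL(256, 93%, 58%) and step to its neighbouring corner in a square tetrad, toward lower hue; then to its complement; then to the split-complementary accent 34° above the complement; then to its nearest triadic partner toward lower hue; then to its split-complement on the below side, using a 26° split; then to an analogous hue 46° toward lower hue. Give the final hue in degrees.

256 − 90 = 166°   (square ↓)
166 + 180 = 346°   (complement)
346 + 214 = 560 → 560 − 360 = 200°   (split-comp 34° ↑)
200 − 120 = 80°   (triadic ↓)
80 + 154 = 234°   (split-comp 26° ↓)
234 − 46 = 188°   (analog 46° ↓)

188°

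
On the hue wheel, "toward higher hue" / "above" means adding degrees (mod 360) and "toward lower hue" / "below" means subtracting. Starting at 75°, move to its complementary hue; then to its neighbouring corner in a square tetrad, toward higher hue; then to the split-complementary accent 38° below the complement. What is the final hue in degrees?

127°

complement +180°: 75 + 180 = 255°
square ↑ +90°: 255 + 90 = 345°
split-comp 38° ↓ +142°: 345 + 142 = 487 → 487 − 360 = 127°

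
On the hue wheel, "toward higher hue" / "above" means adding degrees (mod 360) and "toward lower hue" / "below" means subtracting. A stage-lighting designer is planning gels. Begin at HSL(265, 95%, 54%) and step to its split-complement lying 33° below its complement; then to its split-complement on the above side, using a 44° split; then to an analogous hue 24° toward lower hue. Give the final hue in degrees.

252°

split-comp 33° ↓ +147°: 265 + 147 = 412 → 412 − 360 = 52°
split-comp 44° ↑ +224°: 52 + 224 = 276°
analog 24° ↓ −24°: 276 − 24 = 252°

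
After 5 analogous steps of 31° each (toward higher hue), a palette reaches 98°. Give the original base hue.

5 steps of 31° (toward higher hue) give a net shift of +155°.
Start = end − shift: 98 − 155 = -57 → -57 + 360 = 303°

303°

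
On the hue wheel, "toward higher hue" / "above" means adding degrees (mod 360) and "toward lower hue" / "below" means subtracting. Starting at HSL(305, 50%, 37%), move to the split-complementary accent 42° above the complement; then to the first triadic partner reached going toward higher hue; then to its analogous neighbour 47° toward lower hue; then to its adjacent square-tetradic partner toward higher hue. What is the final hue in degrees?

+222° (split-comp 42° ↑): 305 + 222 = 527 → 527 − 360 = 167°
+120° (triadic ↑): 167 + 120 = 287°
−47° (analog 47° ↓): 287 − 47 = 240°
+90° (square ↑): 240 + 90 = 330°

330°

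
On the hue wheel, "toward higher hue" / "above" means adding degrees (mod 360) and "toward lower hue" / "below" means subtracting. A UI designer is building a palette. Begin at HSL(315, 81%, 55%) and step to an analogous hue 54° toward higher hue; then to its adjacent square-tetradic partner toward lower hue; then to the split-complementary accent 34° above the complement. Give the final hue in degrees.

133°

analog 54° ↑ +54°: 315 + 54 = 369 → 369 − 360 = 9°
square ↓ −90°: 9 − 90 = -81 → -81 + 360 = 279°
split-comp 34° ↑ +214°: 279 + 214 = 493 → 493 − 360 = 133°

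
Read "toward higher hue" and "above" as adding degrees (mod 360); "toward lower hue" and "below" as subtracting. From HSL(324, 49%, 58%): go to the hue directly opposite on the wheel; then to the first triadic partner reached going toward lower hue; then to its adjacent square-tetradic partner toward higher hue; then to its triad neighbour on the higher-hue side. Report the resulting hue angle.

234°

324 + 180 = 504 → 504 − 360 = 144°   (complement)
144 − 120 = 24°   (triadic ↓)
24 + 90 = 114°   (square ↑)
114 + 120 = 234°   (triadic ↑)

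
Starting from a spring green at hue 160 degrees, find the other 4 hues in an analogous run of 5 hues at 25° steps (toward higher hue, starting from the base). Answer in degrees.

185°, 210°, 235° and 260°

Analogous hues sit every 25° along the wheel.
160 + 25 = 185°
160 + 50 = 210°
160 + 75 = 235°
160 + 100 = 260°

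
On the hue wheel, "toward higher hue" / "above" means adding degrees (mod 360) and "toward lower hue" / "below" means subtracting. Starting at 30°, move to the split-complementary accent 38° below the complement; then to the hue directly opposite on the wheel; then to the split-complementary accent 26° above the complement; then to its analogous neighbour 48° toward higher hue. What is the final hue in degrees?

246°

+142° (split-comp 38° ↓): 30 + 142 = 172°
+180° (complement): 172 + 180 = 352°
+206° (split-comp 26° ↑): 352 + 206 = 558 → 558 − 360 = 198°
+48° (analog 48° ↑): 198 + 48 = 246°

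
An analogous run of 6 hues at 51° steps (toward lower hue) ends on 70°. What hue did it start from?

5 steps of 51° (toward lower hue) give a net shift of −255°.
Start = end − shift: 70 + 255 = 325°

325°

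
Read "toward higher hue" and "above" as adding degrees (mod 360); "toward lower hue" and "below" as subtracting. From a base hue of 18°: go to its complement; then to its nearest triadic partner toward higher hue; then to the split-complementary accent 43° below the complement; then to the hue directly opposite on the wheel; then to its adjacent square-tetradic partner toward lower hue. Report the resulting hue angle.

185°

+180° (complement): 18 + 180 = 198°
+120° (triadic ↑): 198 + 120 = 318°
+137° (split-comp 43° ↓): 318 + 137 = 455 → 455 − 360 = 95°
+180° (complement): 95 + 180 = 275°
−90° (square ↓): 275 − 90 = 185°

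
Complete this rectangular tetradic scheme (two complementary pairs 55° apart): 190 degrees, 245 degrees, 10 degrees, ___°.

A rectangular tetradic uses two complementary pairs 55° apart: offsets 0°, 55°, 180°, 235°.
Among {10°, 190°, 245°}, 190° and 10° are a 180° pair.
The remaining hue 245° needs its own complement: 245 + 180 = 425 → 425 − 360 = 65°

65°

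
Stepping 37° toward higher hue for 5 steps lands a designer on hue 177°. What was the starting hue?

5 steps of 37° (toward higher hue) give a net shift of +185°.
Start = end − shift: 177 − 185 = -8 → -8 + 360 = 352°

352°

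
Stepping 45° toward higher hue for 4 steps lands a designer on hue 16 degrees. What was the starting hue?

4 steps of 45° (toward higher hue) give a net shift of +180°.
Start = end − shift: 16 − 180 = -164 → -164 + 360 = 196°

196°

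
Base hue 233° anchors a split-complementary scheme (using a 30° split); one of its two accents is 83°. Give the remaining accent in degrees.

Split-complementary hues sit 30° either side of the complement.
Complement of the base 233°: 233 + 180 = 413 → 413 − 360 = 53°
The given accent 83° is 30° one side of 53°; the other accent sits 30° the other side: 53 − 30 = 23°

23°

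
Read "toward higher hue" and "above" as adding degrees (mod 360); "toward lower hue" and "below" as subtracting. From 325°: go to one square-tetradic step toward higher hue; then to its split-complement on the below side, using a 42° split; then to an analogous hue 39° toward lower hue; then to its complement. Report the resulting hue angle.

334°

+90° (square ↑): 325 + 90 = 415 → 415 − 360 = 55°
+138° (split-comp 42° ↓): 55 + 138 = 193°
−39° (analog 39° ↓): 193 − 39 = 154°
+180° (complement): 154 + 180 = 334°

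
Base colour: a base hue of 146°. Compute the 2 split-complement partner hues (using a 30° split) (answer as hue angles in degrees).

296° and 356°

Split-complementary hues sit 30° either side of the complement.
Complement of 146°: 146 + 180 = 326°
326 − 30 = 296°
326 + 30 = 356°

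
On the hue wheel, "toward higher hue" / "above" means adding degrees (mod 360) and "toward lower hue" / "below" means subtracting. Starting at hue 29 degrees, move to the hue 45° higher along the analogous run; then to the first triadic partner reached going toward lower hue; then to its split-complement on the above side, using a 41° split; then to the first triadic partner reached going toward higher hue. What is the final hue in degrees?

295°

29 + 45 = 74°   (analog 45° ↑)
74 − 120 = -46 → -46 + 360 = 314°   (triadic ↓)
314 + 221 = 535 → 535 − 360 = 175°   (split-comp 41° ↑)
175 + 120 = 295°   (triadic ↑)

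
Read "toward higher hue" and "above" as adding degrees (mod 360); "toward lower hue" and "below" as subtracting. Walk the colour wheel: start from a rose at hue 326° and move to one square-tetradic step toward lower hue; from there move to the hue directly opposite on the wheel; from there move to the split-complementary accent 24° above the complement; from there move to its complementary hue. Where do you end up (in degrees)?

80°

326 − 90 = 236°   (square ↓)
236 + 180 = 416 → 416 − 360 = 56°   (complement)
56 + 204 = 260°   (split-comp 24° ↑)
260 + 180 = 440 → 440 − 360 = 80°   (complement)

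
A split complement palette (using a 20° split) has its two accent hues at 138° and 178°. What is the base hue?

338°

The accents sit 20° either side of the complement, so the complement is their short-arc midpoint on the wheel.
Short-arc midpoint of 138° and 178°: 158°.
Base is 180° from the complement: 158 − 180 = -22 → -22 + 360 = 338°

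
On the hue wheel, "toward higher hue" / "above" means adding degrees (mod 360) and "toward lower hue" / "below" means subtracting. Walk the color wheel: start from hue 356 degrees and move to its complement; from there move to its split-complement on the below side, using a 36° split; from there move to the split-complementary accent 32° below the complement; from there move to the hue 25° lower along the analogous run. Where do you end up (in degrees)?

356 + 180 = 536 → 536 − 360 = 176°   (complement)
176 + 144 = 320°   (split-comp 36° ↓)
320 + 148 = 468 → 468 − 360 = 108°   (split-comp 32° ↓)
108 − 25 = 83°   (analog 25° ↓)

83°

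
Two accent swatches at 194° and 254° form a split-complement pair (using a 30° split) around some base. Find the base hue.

The accents sit 30° either side of the complement, so the complement is their short-arc midpoint on the wheel.
Short-arc midpoint of 194° and 254°: 224°.
Base is 180° from the complement: 224 − 180 = 44°

44°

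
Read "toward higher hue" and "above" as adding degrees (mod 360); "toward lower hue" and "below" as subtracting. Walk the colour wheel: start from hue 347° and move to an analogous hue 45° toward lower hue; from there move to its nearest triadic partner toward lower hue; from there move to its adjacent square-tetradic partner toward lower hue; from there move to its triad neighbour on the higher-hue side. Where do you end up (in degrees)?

−45° (analog 45° ↓): 347 − 45 = 302°
−120° (triadic ↓): 302 − 120 = 182°
−90° (square ↓): 182 − 90 = 92°
+120° (triadic ↑): 92 + 120 = 212°

212°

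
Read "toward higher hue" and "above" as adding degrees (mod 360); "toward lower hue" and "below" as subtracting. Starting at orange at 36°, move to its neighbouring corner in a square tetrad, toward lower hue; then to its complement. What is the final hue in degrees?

126°

square ↓ −90°: 36 − 90 = -54 → -54 + 360 = 306°
complement +180°: 306 + 180 = 486 → 486 − 360 = 126°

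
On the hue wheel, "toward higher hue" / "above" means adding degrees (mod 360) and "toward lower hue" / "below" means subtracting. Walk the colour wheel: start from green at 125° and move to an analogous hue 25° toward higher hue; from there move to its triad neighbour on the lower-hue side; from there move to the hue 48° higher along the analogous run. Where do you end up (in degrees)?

125 + 25 = 150°   (analog 25° ↑)
150 − 120 = 30°   (triadic ↓)
30 + 48 = 78°   (analog 48° ↑)

78°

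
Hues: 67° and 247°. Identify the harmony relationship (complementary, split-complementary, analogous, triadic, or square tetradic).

complementary

Sort the hues: 67°, 247°.
Successive gaps around the wheel: 180°, 180°.
Two hues 180° apart are complementary.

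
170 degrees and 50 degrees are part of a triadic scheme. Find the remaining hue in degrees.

A triad places three hues 120° apart.
The full set through 50° is {50°, 170°, 290°}.
Given {50°, 170°}, the missing hue is 290°.

290°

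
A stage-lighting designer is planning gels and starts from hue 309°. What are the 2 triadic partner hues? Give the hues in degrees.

69° and 189°

A triad places three hues 120° apart.
309 + 120 = 429 → 429 − 360 = 69°
309 + 240 = 549 → 549 − 360 = 189°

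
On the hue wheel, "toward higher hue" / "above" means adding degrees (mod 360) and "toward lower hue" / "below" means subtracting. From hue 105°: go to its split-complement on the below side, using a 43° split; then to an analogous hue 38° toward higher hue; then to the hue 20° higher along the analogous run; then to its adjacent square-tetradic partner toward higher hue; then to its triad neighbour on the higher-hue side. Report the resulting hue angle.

105 + 137 = 242°   (split-comp 43° ↓)
242 + 38 = 280°   (analog 38° ↑)
280 + 20 = 300°   (analog 20° ↑)
300 + 90 = 390 → 390 − 360 = 30°   (square ↑)
30 + 120 = 150°   (triadic ↑)

150°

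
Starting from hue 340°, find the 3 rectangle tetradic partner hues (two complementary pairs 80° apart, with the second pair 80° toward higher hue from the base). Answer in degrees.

340 + 80 = 420 → 420 − 360 = 60°
340 + 180 = 520 → 520 − 360 = 160°
340 + 260 = 600 → 600 − 360 = 240°

60°, 160°, 240°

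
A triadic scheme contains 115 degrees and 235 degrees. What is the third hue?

A triad spaces three hues 120° apart.
The full set is {115°, 235°, 355°}.

355°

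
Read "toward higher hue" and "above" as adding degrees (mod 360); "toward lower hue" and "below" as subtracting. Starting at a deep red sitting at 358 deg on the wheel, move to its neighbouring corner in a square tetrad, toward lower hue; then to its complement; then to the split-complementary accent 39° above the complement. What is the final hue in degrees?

square ↓ −90°: 358 − 90 = 268°
complement +180°: 268 + 180 = 448 → 448 − 360 = 88°
split-comp 39° ↑ +219°: 88 + 219 = 307°

307°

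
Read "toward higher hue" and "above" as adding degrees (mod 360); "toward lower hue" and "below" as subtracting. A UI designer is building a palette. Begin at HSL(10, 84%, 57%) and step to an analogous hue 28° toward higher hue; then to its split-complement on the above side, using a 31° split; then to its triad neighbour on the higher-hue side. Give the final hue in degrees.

9°

10 + 28 = 38°   (analog 28° ↑)
38 + 211 = 249°   (split-comp 31° ↑)
249 + 120 = 369 → 369 − 360 = 9°   (triadic ↑)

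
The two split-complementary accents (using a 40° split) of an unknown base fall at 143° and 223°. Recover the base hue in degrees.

The accents sit 40° either side of the complement, so the complement is their short-arc midpoint on the wheel.
Short-arc midpoint of 143° and 223°: 183°.
Base is 180° from the complement: 183 − 180 = 3°

3°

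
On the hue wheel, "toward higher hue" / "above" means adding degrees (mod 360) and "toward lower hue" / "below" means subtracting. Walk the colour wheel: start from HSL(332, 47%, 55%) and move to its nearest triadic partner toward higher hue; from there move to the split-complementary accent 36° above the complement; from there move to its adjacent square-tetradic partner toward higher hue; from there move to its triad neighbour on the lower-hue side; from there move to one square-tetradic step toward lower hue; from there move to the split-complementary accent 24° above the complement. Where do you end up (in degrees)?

32°

triadic ↑ +120°: 332 + 120 = 452 → 452 − 360 = 92°
split-comp 36° ↑ +216°: 92 + 216 = 308°
square ↑ +90°: 308 + 90 = 398 → 398 − 360 = 38°
triadic ↓ −120°: 38 − 120 = -82 → -82 + 360 = 278°
square ↓ −90°: 278 − 90 = 188°
split-comp 24° ↑ +204°: 188 + 204 = 392 → 392 − 360 = 32°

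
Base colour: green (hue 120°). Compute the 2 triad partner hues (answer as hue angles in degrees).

A triad places three hues 120° apart.
120 + 120 = 240°
120 + 240 = 360 → 360 − 360 = 0°

240° and 0°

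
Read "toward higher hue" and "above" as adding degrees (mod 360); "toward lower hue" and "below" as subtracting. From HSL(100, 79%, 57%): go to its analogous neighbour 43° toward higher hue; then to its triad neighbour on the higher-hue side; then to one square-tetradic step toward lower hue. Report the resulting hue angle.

173°

analog 43° ↑ +43°: 100 + 43 = 143°
triadic ↑ +120°: 143 + 120 = 263°
square ↓ −90°: 263 − 90 = 173°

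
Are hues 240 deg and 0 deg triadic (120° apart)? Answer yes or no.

Angular distance: |240 − 0| = 240; shorter arc = 360 − 240 = 120°.
Triadic (120° apart) requires 120°.

yes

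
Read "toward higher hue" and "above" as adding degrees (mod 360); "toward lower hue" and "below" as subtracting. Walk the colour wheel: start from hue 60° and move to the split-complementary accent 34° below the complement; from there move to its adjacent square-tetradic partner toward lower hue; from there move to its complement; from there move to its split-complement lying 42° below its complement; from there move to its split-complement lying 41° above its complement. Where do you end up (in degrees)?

295°

60 + 146 = 206°   (split-comp 34° ↓)
206 − 90 = 116°   (square ↓)
116 + 180 = 296°   (complement)
296 + 138 = 434 → 434 − 360 = 74°   (split-comp 42° ↓)
74 + 221 = 295°   (split-comp 41° ↑)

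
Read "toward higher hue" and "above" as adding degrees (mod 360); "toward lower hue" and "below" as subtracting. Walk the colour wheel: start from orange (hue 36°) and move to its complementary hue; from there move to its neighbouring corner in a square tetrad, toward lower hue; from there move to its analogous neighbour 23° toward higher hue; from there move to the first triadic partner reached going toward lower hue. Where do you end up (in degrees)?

36 + 180 = 216°   (complement)
216 − 90 = 126°   (square ↓)
126 + 23 = 149°   (analog 23° ↑)
149 − 120 = 29°   (triadic ↓)

29°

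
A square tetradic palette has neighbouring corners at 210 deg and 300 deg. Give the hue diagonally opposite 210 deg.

A square tetradic scheme places four hues 90° apart; opposite corners are 180° apart.
210 + 180 = 390 → 390 − 360 = 30°

30°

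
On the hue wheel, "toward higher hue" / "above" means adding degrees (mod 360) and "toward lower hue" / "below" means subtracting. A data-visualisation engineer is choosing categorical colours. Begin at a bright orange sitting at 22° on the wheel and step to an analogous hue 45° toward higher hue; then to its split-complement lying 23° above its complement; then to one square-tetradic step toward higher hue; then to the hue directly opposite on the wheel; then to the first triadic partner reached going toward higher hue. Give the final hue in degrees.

+45° (analog 45° ↑): 22 + 45 = 67°
+203° (split-comp 23° ↑): 67 + 203 = 270°
+90° (square ↑): 270 + 90 = 360 → 360 − 360 = 0°
+180° (complement): 0 + 180 = 180°
+120° (triadic ↑): 180 + 120 = 300°

300°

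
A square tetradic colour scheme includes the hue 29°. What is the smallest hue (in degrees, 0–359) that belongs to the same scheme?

A square tetradic scheme places four hues every 90°.
The full set through 29° is {29°, 119°, 209°, 299°}.

29°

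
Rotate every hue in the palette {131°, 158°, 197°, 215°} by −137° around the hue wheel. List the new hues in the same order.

131 − 137 = -6 → -6 + 360 = 354°
158 − 137 = 21°
197 − 137 = 60°
215 − 137 = 78°

354°, 21°, 60°, 78°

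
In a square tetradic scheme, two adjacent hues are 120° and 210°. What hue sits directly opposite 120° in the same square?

300°

A square tetradic scheme places four hues 90° apart; opposite corners are 180° apart.
120 + 180 = 300°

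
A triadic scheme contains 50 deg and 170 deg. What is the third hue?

290°

A triad spaces three hues 120° apart.
The full set is {50°, 170°, 290°}.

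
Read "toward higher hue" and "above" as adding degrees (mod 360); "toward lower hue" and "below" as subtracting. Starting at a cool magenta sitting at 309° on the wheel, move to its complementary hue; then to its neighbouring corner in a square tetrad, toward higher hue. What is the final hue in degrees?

219°

complement +180°: 309 + 180 = 489 → 489 − 360 = 129°
square ↑ +90°: 129 + 90 = 219°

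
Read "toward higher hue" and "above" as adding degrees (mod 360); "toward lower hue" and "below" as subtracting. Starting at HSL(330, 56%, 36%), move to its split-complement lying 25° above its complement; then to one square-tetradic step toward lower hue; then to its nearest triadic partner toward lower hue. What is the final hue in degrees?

325°

+205° (split-comp 25° ↑): 330 + 205 = 535 → 535 − 360 = 175°
−90° (square ↓): 175 − 90 = 85°
−120° (triadic ↓): 85 − 120 = -35 → -35 + 360 = 325°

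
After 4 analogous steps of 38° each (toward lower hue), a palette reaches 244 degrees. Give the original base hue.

4 steps of 38° (toward lower hue) give a net shift of −152°.
Start = end − shift: 244 + 152 = 396 → 396 − 360 = 36°

36°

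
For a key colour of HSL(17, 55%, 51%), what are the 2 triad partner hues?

137° and 257°

17 + 120 = 137°
17 + 240 = 257°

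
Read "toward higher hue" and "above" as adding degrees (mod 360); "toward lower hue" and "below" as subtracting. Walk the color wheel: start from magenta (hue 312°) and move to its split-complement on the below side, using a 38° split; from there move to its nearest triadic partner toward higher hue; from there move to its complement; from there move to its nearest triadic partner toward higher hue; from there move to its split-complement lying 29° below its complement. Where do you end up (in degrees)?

+142° (split-comp 38° ↓): 312 + 142 = 454 → 454 − 360 = 94°
+120° (triadic ↑): 94 + 120 = 214°
+180° (complement): 214 + 180 = 394 → 394 − 360 = 34°
+120° (triadic ↑): 34 + 120 = 154°
+151° (split-comp 29° ↓): 154 + 151 = 305°

305°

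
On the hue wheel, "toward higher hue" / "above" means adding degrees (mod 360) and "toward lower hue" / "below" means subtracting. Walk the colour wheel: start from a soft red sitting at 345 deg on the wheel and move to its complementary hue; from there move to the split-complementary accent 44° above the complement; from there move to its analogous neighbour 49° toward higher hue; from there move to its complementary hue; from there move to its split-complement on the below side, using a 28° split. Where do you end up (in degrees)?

50°

+180° (complement): 345 + 180 = 525 → 525 − 360 = 165°
+224° (split-comp 44° ↑): 165 + 224 = 389 → 389 − 360 = 29°
+49° (analog 49° ↑): 29 + 49 = 78°
+180° (complement): 78 + 180 = 258°
+152° (split-comp 28° ↓): 258 + 152 = 410 → 410 − 360 = 50°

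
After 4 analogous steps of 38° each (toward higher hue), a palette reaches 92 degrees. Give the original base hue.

4 steps of 38° (toward higher hue) give a net shift of +152°.
Start = end − shift: 92 − 152 = -60 → -60 + 360 = 300°

300°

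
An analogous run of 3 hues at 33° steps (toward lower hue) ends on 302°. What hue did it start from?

8°

2 steps of 33° (toward lower hue) give a net shift of −66°.
Start = end − shift: 302 + 66 = 368 → 368 − 360 = 8°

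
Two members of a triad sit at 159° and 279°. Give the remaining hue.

A triad spaces three hues 120° apart.
The full set is {39°, 159°, 279°}.

39°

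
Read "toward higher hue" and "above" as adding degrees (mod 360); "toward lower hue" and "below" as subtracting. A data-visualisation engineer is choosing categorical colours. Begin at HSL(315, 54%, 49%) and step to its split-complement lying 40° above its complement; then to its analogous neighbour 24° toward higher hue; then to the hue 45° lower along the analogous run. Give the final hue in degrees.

154°

split-comp 40° ↑ +220°: 315 + 220 = 535 → 535 − 360 = 175°
analog 24° ↑ +24°: 175 + 24 = 199°
analog 45° ↓ −45°: 199 − 45 = 154°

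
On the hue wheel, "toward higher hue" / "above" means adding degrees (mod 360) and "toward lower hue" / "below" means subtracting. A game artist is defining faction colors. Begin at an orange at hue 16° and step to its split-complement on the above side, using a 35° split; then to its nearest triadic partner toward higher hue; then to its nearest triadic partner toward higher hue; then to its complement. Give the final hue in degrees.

16 + 215 = 231°   (split-comp 35° ↑)
231 + 120 = 351°   (triadic ↑)
351 + 120 = 471 → 471 − 360 = 111°   (triadic ↑)
111 + 180 = 291°   (complement)

291°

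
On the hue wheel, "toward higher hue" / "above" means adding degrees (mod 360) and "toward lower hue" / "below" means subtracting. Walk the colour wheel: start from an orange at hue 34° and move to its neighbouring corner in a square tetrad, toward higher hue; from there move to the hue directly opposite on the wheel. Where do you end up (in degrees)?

34 + 90 = 124°   (square ↑)
124 + 180 = 304°   (complement)

304°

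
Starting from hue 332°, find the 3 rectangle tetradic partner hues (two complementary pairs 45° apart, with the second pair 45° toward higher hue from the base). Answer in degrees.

332 + 45 = 377 → 377 − 360 = 17°
332 + 180 = 512 → 512 − 360 = 152°
332 + 225 = 557 → 557 − 360 = 197°

17°, 152° and 197°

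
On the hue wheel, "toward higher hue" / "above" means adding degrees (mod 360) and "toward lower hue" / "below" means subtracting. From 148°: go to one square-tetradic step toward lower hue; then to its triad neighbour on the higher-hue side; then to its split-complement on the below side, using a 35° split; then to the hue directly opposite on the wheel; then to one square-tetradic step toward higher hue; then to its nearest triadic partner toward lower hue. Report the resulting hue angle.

−90° (square ↓): 148 − 90 = 58°
+120° (triadic ↑): 58 + 120 = 178°
+145° (split-comp 35° ↓): 178 + 145 = 323°
+180° (complement): 323 + 180 = 503 → 503 − 360 = 143°
+90° (square ↑): 143 + 90 = 233°
−120° (triadic ↓): 233 − 120 = 113°

113°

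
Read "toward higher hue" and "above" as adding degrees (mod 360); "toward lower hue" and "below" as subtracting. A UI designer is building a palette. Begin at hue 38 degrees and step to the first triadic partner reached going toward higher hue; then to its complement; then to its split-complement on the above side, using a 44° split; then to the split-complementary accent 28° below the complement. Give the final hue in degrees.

354°

+120° (triadic ↑): 38 + 120 = 158°
+180° (complement): 158 + 180 = 338°
+224° (split-comp 44° ↑): 338 + 224 = 562 → 562 − 360 = 202°
+152° (split-comp 28° ↓): 202 + 152 = 354°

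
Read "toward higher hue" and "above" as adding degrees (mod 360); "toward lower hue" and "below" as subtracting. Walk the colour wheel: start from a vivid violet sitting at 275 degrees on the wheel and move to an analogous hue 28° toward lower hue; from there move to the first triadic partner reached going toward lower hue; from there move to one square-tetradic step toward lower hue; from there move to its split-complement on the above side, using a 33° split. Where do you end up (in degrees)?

250°

275 − 28 = 247°   (analog 28° ↓)
247 − 120 = 127°   (triadic ↓)
127 − 90 = 37°   (square ↓)
37 + 213 = 250°   (split-comp 33° ↑)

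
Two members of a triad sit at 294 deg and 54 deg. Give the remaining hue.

A triad spaces three hues 120° apart.
The full set is {54°, 174°, 294°}.

174°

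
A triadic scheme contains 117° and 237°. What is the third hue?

357°

A triad spaces three hues 120° apart.
The full set is {117°, 237°, 357°}.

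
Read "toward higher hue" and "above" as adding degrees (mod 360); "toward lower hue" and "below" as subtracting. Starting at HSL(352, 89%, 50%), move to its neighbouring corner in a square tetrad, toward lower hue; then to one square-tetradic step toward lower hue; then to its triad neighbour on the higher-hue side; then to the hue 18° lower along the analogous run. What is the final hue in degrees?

274°

square ↓ −90°: 352 − 90 = 262°
square ↓ −90°: 262 − 90 = 172°
triadic ↑ +120°: 172 + 120 = 292°
analog 18° ↓ −18°: 292 − 18 = 274°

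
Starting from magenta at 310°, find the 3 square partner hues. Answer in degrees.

A square tetradic scheme places four hues every 90°.
310 + 90 = 400 → 400 − 360 = 40°
310 + 180 = 490 → 490 − 360 = 130°
310 + 270 = 580 → 580 − 360 = 220°

40°, 130°, and 220°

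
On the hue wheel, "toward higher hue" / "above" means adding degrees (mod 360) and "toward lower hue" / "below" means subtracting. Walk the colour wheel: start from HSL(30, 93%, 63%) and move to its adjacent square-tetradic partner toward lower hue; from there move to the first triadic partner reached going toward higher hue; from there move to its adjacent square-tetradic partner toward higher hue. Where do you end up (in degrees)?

30 − 90 = -60 → -60 + 360 = 300°   (square ↓)
300 + 120 = 420 → 420 − 360 = 60°   (triadic ↑)
60 + 90 = 150°   (square ↑)

150°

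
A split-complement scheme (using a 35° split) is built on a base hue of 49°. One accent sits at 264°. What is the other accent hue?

194°

Split-complementary hues sit 35° either side of the complement.
Complement of the base 49°: 49 + 180 = 229°
The given accent 264° is 35° one side of 229°; the other accent sits 35° the other side: 229 − 35 = 194°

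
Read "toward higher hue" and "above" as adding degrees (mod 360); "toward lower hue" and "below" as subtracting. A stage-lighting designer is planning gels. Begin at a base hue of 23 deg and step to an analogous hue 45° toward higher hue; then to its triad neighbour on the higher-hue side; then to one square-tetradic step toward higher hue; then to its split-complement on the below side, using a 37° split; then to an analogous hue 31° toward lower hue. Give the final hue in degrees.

analog 45° ↑ +45°: 23 + 45 = 68°
triadic ↑ +120°: 68 + 120 = 188°
square ↑ +90°: 188 + 90 = 278°
split-comp 37° ↓ +143°: 278 + 143 = 421 → 421 − 360 = 61°
analog 31° ↓ −31°: 61 − 31 = 30°

30°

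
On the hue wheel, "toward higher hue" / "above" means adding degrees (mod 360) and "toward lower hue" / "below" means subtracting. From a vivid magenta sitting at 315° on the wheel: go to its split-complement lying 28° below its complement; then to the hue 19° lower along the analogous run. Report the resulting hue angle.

+152° (split-comp 28° ↓): 315 + 152 = 467 → 467 − 360 = 107°
−19° (analog 19° ↓): 107 − 19 = 88°

88°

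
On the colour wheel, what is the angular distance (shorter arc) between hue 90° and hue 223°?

133°

|90 − 223| = 133.
133 ≤ 180, so the shorter arc is 133°.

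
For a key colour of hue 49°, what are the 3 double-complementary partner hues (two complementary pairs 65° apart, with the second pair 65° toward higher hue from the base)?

114°, 229°, and 294°

A rectangular tetradic uses two complementary pairs 65° apart: offsets 0°, 65°, 180°, 245°.
49 + 65 = 114°
49 + 180 = 229°
49 + 245 = 294°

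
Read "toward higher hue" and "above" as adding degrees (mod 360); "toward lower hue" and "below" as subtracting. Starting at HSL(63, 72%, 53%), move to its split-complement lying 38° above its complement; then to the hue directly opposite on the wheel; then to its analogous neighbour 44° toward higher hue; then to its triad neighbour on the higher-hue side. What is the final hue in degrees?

265°

63 + 218 = 281°   (split-comp 38° ↑)
281 + 180 = 461 → 461 − 360 = 101°   (complement)
101 + 44 = 145°   (analog 44° ↑)
145 + 120 = 265°   (triadic ↑)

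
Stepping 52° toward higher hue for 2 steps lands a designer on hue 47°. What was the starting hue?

2 steps of 52° (toward higher hue) give a net shift of +104°.
Start = end − shift: 47 − 104 = -57 → -57 + 360 = 303°

303°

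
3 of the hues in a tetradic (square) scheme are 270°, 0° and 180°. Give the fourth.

90°

A square tetradic scheme places four hues every 90°.
The full set through 0° is {0°, 90°, 180°, 270°}.
Given {0°, 180°, 270°}, the missing hue is 90°.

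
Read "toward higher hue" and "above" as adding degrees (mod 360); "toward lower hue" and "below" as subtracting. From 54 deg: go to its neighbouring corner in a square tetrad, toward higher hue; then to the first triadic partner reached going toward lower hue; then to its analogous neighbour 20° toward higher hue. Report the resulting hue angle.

+90° (square ↑): 54 + 90 = 144°
−120° (triadic ↓): 144 − 120 = 24°
+20° (analog 20° ↑): 24 + 20 = 44°

44°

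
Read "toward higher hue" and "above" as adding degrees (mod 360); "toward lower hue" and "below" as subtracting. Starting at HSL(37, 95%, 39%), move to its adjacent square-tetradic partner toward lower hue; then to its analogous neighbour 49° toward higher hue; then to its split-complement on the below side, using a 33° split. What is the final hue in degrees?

square ↓ −90°: 37 − 90 = -53 → -53 + 360 = 307°
analog 49° ↑ +49°: 307 + 49 = 356°
split-comp 33° ↓ +147°: 356 + 147 = 503 → 503 − 360 = 143°

143°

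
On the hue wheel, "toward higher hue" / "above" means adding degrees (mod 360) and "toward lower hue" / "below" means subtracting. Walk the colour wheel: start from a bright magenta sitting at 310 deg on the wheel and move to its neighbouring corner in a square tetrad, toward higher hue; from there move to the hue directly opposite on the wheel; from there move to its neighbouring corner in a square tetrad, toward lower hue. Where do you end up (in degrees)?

130°

+90° (square ↑): 310 + 90 = 400 → 400 − 360 = 40°
+180° (complement): 40 + 180 = 220°
−90° (square ↓): 220 − 90 = 130°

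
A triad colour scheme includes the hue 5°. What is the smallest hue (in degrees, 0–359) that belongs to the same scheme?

5°

A triad places three hues 120° apart.
The full set through 5° is {5°, 125°, 245°}.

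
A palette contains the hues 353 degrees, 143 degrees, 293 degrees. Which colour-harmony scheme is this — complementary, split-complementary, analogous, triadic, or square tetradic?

Sort the hues: 143°, 293°, 353°.
Successive gaps around the wheel: 150°, 60°, 150°.
Two 150° gaps and one 60° gap — a base hue opposite a pair of accents 30° either side of its complement — is the split-complementary pattern.

split-complementary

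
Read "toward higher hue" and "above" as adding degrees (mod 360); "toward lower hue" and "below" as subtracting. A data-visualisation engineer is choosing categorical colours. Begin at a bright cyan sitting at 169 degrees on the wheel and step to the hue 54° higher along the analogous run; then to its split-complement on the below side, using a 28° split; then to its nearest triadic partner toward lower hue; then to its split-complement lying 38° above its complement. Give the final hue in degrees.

113°

169 + 54 = 223°   (analog 54° ↑)
223 + 152 = 375 → 375 − 360 = 15°   (split-comp 28° ↓)
15 − 120 = -105 → -105 + 360 = 255°   (triadic ↓)
255 + 218 = 473 → 473 − 360 = 113°   (split-comp 38° ↑)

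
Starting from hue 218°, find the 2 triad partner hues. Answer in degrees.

338° and 98°

A triad places three hues 120° apart.
218 + 120 = 338°
218 + 240 = 458 → 458 − 360 = 98°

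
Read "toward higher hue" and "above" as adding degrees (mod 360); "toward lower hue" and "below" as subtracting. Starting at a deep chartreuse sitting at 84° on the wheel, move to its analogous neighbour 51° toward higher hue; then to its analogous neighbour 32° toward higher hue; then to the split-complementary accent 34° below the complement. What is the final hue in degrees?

313°

84 + 51 = 135°   (analog 51° ↑)
135 + 32 = 167°   (analog 32° ↑)
167 + 146 = 313°   (split-comp 34° ↓)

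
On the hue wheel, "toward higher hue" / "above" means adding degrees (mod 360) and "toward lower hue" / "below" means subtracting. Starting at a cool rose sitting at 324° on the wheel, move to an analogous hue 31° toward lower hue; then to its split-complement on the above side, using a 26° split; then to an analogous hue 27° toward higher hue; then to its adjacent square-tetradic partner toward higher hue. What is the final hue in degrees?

256°

324 − 31 = 293°   (analog 31° ↓)
293 + 206 = 499 → 499 − 360 = 139°   (split-comp 26° ↑)
139 + 27 = 166°   (analog 27° ↑)
166 + 90 = 256°   (square ↑)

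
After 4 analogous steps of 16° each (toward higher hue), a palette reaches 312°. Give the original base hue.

4 steps of 16° (toward higher hue) give a net shift of +64°.
Start = end − shift: 312 − 64 = 248°

248°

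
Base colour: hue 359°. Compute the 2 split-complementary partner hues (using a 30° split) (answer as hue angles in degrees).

Split-complementary hues sit 30° either side of the complement.
Complement of 359°: 359 + 180 = 539 → 539 − 360 = 179°
179 − 30 = 149°
179 + 30 = 209°

149° and 209°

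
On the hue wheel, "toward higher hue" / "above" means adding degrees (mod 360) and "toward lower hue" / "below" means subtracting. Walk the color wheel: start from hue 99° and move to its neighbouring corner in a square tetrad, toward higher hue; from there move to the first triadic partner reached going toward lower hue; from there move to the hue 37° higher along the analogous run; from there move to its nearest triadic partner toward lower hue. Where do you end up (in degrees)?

99 + 90 = 189°   (square ↑)
189 − 120 = 69°   (triadic ↓)
69 + 37 = 106°   (analog 37° ↑)
106 − 120 = -14 → -14 + 360 = 346°   (triadic ↓)

346°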